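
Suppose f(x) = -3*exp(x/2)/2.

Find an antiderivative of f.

Whatever form F(x) takes, F'(x) = f(x) is non-negotiable.
Check: d/dx[-3*exp(x/2)] = -3*exp(x/2)/2 = f(x).

An antiderivative is F(x) = -3*exp(x/2).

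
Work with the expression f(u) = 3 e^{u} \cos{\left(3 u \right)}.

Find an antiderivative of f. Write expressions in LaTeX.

An antiderivative F(u) passes only if d/du[F] lands on f(u) exactly.
Check: d/du[\frac{9 e^{u} \sin{\left(3 u \right)}}{10} + \frac{3 e^{u} \cos{\left(3 u \right)}}{10}] = 3 e^{u} \cos{\left(3 u \right)} = f(u).

An antiderivative is F(u) = \frac{9 e^{u} \sin{\left(3 u \right)}}{10} + \frac{3 e^{u} \cos{\left(3 u \right)}}{10}.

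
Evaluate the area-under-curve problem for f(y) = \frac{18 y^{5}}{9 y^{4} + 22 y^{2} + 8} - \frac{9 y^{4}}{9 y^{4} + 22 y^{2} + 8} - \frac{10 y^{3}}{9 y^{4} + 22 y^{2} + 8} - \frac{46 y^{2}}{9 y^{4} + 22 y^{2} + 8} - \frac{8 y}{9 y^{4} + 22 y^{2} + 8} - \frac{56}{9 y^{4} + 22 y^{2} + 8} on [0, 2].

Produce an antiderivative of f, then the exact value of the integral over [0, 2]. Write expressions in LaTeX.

Antiderivative: F(y) = y^{2} - y - 3 \log{\left(y^{2} + 2 \right)} - 4 \operatorname{atan}{\left(\frac{3 y}{2} \right)}; value = - 3 \log{\left(6 \right)} - 4 \operatorname{atan}{\left(3 \right)} + 2 + 3 \log{\left(2 \right)}

Integrate term by term and add the pieces.
F(y) = y^{2} - y - 3 \log{\left(y^{2} + 2 \right)} - 4 \operatorname{atan}{\left(\frac{3 y}{2} \right)} is an antiderivative of f.
Check: d/dy[y^{2} - y - 3 \log{\left(y^{2} + 2 \right)} - 4 \operatorname{atan}{\left(\frac{3 y}{2} \right)}] = \frac{18 y^{5} - 9 y^{4} - 10 y^{3} - 46 y^{2} - 8 y - 56}{9 y^{4} + 22 y^{2} + 8}, which equals f(y).
F(2) = - 3 \log{\left(6 \right)} - 4 \operatorname{atan}{\left(3 \right)} + 2; F(0) = - 3 \log{\left(2 \right)}.
Integral = F(2) - F(0) = - 3 \log{\left(6 \right)} - 4 \operatorname{atan}{\left(3 \right)} + 2 + 3 \log{\left(2 \right)}.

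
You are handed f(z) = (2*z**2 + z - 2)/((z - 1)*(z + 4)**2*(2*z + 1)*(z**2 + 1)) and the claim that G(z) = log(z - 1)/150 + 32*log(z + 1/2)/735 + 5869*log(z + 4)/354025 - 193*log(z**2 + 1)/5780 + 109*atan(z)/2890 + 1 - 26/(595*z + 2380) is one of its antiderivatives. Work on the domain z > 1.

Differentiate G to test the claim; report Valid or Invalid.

d/dz[G] = (2*z**2 + z - 2)/(2*z**6 + 15*z**5 + 25*z**4 - 9*z**3 + 7*z**2 - 24*z - 16)
This equals f(z) exactly, so the claim holds.

Valid. The derivative of G reproduces f.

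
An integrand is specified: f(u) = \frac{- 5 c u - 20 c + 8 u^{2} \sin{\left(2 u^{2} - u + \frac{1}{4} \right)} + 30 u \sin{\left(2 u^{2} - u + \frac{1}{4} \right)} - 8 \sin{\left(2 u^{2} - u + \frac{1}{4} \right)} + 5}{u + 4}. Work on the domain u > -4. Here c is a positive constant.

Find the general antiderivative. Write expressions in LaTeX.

Any candidate F(u) must reproduce f(u) exactly when differentiated.
Check: d/du[- 5 c u + 5 \log{\left(\frac{u}{2} + 2 \right)} - 2 \cos{\left(2 u^{2} - u + \frac{1}{4} \right)}] = \frac{- 5 c u - 20 c + 8 u^{2} \sin{\left(2 u^{2} - u + \frac{1}{4} \right)} + 30 u \sin{\left(2 u^{2} - u + \frac{1}{4} \right)} - 8 \sin{\left(2 u^{2} - u + \frac{1}{4} \right)} + 5}{u + 4} = f(u).

F(u) = - 5 c u + 5 \log{\left(\frac{u}{2} + 2 \right)} - 2 \cos{\left(2 u^{2} - u + \frac{1}{4} \right)} + C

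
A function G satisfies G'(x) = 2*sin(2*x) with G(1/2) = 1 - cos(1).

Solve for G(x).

Whatever form G(x) takes, its d/dx must return the stated G'(x).
A general antiderivative is -cos(2*x) + C.
The condition gives C = 1 - cos(1) - (-cos(1)) = 1.
So G(x) = 1 - cos(2*x).
Check: d/dx[1 - cos(2*x)] = 2*sin(2*x) = G'(x).

G(x) = 1 - cos(2*x)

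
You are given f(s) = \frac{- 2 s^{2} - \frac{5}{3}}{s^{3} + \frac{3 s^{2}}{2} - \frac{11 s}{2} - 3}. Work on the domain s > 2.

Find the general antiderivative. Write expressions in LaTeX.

Factor the denominator (3 \left(s - 2\right) \left(s + 3\right) \left(2 s + 1\right)) and decompose: f = \frac{52}{75 \left(2 s + 1\right)} - \frac{118}{75 \left(s + 3\right)} - \frac{58}{75 \left(s - 2\right)}; each piece integrates to a log, atan, or power term.
Check: d/ds[- \frac{58 \log{\left(s - 2 \right)}}{75} + \frac{26 \log{\left(s + \frac{1}{2} \right)}}{75} - \frac{118 \log{\left(s + 3 \right)}}{75}] = \frac{- 12 s^{2} - 10}{6 s^{3} + 9 s^{2} - 33 s - 18}, which equals f(s).

F(s) = - \frac{58 \log{\left(s - 2 \right)}}{75} + \frac{26 \log{\left(s + \frac{1}{2} \right)}}{75} - \frac{118 \log{\left(s + 3 \right)}}{75} + C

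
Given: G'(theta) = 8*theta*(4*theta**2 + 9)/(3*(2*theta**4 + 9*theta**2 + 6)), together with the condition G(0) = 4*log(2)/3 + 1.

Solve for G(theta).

G'(theta) matches the chain-rule pattern g'(h)*h' with inner function h(theta) = 2*theta**4/3 + 3*theta**2 + 2; substituting u = h(theta) collapses the integral.
A general antiderivative is 4*log(2*theta**4/3 + 3*theta**2 + 2)/3 + C.
The condition gives C = 4*log(2)/3 + 1 - (4*log(2)/3) = 1.
So G(theta) = (4*log(2*theta**4/3 + 3*theta**2 + 2) + 3)/3.
Check: d/dtheta[(4*log(2*theta**4/3 + 3*theta**2 + 2) + 3)/3] = (32*theta**3 + 72*theta)/(6*theta**4 + 27*theta**2 + 18), which equals G'(theta).

G(theta) = (4*log(2*theta**4/3 + 3*theta**2 + 2) + 3)/3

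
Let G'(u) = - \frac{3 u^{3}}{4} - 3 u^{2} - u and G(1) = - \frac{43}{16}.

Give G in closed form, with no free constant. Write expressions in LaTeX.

Integrate term by term and add the pieces.
A general antiderivative is - \frac{3 u^{4}}{16} - u^{3} - \frac{u^{2}}{2} + C.
The condition gives C = - \frac{43}{16} - (- \frac{27}{16}) = -1.
So G(u) = - \frac{3 u^{4}}{16} - u^{3} - \frac{u^{2}}{2} - 1.
Check: d/du[- \frac{3 u^{4}}{16} - u^{3} - \frac{u^{2}}{2} - 1] = - \frac{3 u^{3}}{4} - 3 u^{2} - u = G'(u).

G(u) = - \frac{3 u^{4}}{16} - u^{3} - \frac{u^{2}}{2} - 1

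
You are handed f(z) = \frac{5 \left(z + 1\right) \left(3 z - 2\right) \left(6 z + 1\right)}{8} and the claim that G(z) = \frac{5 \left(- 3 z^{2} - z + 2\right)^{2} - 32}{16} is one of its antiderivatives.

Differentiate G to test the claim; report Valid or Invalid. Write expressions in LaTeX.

d/dz[G] = \frac{45 z^{3}}{4} + \frac{45 z^{2}}{8} - \frac{55 z}{8} - \frac{5}{4}
This equals f(z) exactly, so the claim holds.

Valid - the claim checks out under differentiation.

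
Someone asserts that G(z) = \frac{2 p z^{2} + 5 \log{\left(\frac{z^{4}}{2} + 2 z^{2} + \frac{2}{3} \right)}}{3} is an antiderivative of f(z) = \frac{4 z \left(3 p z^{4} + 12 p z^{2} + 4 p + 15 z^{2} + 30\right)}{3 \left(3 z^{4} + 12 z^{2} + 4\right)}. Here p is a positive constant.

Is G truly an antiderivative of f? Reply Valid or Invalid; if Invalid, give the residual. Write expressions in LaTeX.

Valid - the claim checks out under differentiation.

d/dz[G] = \frac{12 p z^{5} + 48 p z^{3} + 16 p z + 60 z^{3} + 120 z}{9 z^{4} + 36 z^{2} + 12}
This equals f(z) exactly, so the claim holds.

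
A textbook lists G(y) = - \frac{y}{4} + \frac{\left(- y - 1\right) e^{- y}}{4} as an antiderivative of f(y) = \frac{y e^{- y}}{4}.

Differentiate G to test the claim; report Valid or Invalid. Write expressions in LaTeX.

d/dy[G] = \frac{\left(y - e^{y}\right) e^{- y}}{4}
d/dy[G] - f(y) = - \frac{1}{4} != 0.

Invalid: d/dy[G] - f = - \frac{1}{4}, which is not 0.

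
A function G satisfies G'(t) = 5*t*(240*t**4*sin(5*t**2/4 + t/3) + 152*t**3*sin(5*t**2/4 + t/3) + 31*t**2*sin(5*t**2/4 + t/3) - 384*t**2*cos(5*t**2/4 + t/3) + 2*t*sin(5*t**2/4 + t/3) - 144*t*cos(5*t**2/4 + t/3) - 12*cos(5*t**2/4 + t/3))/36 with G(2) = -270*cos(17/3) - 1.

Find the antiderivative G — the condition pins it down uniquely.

G(t) = -40*t**4*cos(5*t**2/4 + t/3)/3 - 20*t**3*cos(5*t**2/4 + t/3)/3 - 5*t**2*cos(5*t**2/4 + t/3)/6 - 1

G'(t) has the shape u'v + uv' for u = -10*(2*t**2 + t/2)**2/3 and v = cos(5*t**2/4 + t/3) — it is the derivative of the product u*v.
A general antiderivative is -10*(2*t**2 + t/2)**2*cos(5*t**2/4 + t/3)/3 + C.
The condition gives C = -270*cos(17/3) - 1 - (-270*cos(17/3)) = -1.
So G(t) = -40*t**4*cos(5*t**2/4 + t/3)/3 - 20*t**3*cos(5*t**2/4 + t/3)/3 - 5*t**2*cos(5*t**2/4 + t/3)/6 - 1.
Check: d/dt[-40*t**4*cos(5*t**2/4 + t/3)/3 - 20*t**3*cos(5*t**2/4 + t/3)/3 - 5*t**2*cos(5*t**2/4 + t/3)/6 - 1] = 100*t**5*sin(5*t**2/4 + t/3)/3 + 190*t**4*sin(5*t**2/4 + t/3)/9 + 155*t**3*sin(5*t**2/4 + t/3)/36 - 160*t**3*cos(5*t**2/4 + t/3)/3 + 5*t**2*sin(5*t**2/4 + t/3)/18 - 20*t**2*cos(5*t**2/4 + t/3) - 5*t*cos(5*t**2/4 + t/3)/3, which equals G'(t).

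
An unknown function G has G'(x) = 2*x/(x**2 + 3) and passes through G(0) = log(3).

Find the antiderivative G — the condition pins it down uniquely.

G(x) = log(x**2 + 3)

G'(x) matches the chain-rule pattern g'(h)*h' with inner function h(x) = x**2 + 3; substituting u = h(x) collapses the integral.
A general antiderivative is log(x**2 + 3) + C.
The condition gives C = log(3) - (log(3)) = 0.
So G(x) = log(x**2 + 3).
Check: d/dx[log(x**2 + 3)] = 2*x/(x**2 + 3) = G'(x).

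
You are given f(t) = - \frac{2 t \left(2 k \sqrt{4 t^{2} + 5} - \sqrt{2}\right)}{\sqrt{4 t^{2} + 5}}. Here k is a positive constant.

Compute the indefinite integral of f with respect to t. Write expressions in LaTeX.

Recover f(t) by differentiating a candidate F(t); any mismatch rules it out.
Check: d/dt[\frac{\sqrt{2} \left(- 2 \sqrt{2} k t^{2} + \sqrt{4 t^{2} + 5}\right)}{2}] = \frac{- 4 k t \sqrt{4 t^{2} + 5} + 2 \sqrt{2} t}{\sqrt{4 t^{2} + 5}}, which equals f(t).

F(t) = \frac{\sqrt{2} \left(- 2 \sqrt{2} k t^{2} + \sqrt{4 t^{2} + 5}\right)}{2} + C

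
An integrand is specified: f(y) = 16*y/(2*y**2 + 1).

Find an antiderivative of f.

f matches the chain-rule pattern g'(h)*h' with inner function h(y) = 2*y**2 + 1; substituting u = h(y) collapses the integral.
Check: d/dy[4*log(2*y**2 + 1)] = 16*y/(2*y**2 + 1) = f(y).

An antiderivative is F(y) = 4*log(2*y**2 + 1).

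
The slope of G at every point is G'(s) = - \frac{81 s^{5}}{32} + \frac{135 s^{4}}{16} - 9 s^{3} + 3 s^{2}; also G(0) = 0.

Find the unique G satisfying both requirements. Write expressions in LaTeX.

G'(s) matches the chain-rule pattern g'(h)*h' with inner function h(s) = \frac{3 s^{2}}{4} - s; substituting u = h(s) collapses the integral.
A general antiderivative is - \left(\frac{3 s^{2}}{4} - s\right)^{3} + C.
The condition gives C = 0 - (0) = 0.
So G(s) = - \left(\frac{3 s^{2}}{4} - s\right)^{3}.
Check: d/ds[- \left(\frac{3 s^{2}}{4} - s\right)^{3}] = - \frac{81 s^{5}}{32} + \frac{135 s^{4}}{16} - 9 s^{3} + 3 s^{2} = G'(s).

G(s) = - \left(\frac{3 s^{2}}{4} - s\right)^{3}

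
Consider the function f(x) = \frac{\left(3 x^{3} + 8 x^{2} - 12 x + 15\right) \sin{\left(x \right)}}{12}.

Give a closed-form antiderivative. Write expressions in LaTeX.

Recover f(x) by differentiating a candidate F(x); any mismatch rules it out.
Check: d/dx[\frac{- 3 x^{3} \cos{\left(x \right)} + 9 x^{2} \sin{\left(x \right)} - 8 x^{2} \cos{\left(x \right)} + 16 x \sin{\left(x \right)} + 30 x \cos{\left(x \right)} - 30 \sin{\left(x \right)} + \cos{\left(x \right)}}{12}] = \frac{x^{3} \sin{\left(x \right)}}{4} + \frac{2 x^{2} \sin{\left(x \right)}}{3} - x \sin{\left(x \right)} + \frac{5 \sin{\left(x \right)}}{4}, which equals f(x).

An antiderivative is F(x) = \frac{- 3 x^{3} \cos{\left(x \right)} + 9 x^{2} \sin{\left(x \right)} - 8 x^{2} \cos{\left(x \right)} + 16 x \sin{\left(x \right)} + 30 x \cos{\left(x \right)} - 30 \sin{\left(x \right)} + \cos{\left(x \right)}}{12}.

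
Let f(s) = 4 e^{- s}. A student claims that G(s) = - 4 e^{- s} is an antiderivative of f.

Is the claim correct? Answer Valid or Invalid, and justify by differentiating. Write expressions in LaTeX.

d/ds[G] = 4 e^{- s}
This equals f(s) exactly, so the claim holds.

Valid. The derivative of G reproduces f.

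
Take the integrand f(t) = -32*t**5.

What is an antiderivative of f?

An antiderivative is F(t) = -16*t**6/3.

Recover f(t) by differentiating a candidate F(t); any mismatch rules it out.
Check: d/dt[-16*t**6/3] = -32*t**5 = f(t).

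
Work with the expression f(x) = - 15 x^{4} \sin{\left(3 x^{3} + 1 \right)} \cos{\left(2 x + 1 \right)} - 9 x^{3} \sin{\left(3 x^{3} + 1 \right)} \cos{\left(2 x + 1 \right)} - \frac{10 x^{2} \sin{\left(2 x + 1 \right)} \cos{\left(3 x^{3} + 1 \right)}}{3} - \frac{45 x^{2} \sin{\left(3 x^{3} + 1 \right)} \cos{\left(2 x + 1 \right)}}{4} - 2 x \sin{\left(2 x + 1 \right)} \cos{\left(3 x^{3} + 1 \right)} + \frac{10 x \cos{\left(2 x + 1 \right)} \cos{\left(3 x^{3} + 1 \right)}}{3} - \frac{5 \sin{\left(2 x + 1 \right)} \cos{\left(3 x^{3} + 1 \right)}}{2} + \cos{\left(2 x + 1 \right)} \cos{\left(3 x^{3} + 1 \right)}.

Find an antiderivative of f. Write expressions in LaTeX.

An antiderivative is F(x) = - \left(- \frac{5 x^{2}}{3} - x - \frac{5}{4}\right) \cos{\left(2 x + 1 \right)} \cos{\left(3 x^{3} + 1 \right)}.

Integrate term by term and add the pieces.
Check: d/dx[- \left(- \frac{5 x^{2}}{3} - x - \frac{5}{4}\right) \cos{\left(2 x + 1 \right)} \cos{\left(3 x^{3} + 1 \right)}] = - 15 x^{4} \sin{\left(3 x^{3} + 1 \right)} \cos{\left(2 x + 1 \right)} - 9 x^{3} \sin{\left(3 x^{3} + 1 \right)} \cos{\left(2 x + 1 \right)} - \frac{10 x^{2} \sin{\left(2 x + 1 \right)} \cos{\left(3 x^{3} + 1 \right)}}{3} - \frac{45 x^{2} \sin{\left(3 x^{3} + 1 \right)} \cos{\left(2 x + 1 \right)}}{4} - 2 x \sin{\left(2 x + 1 \right)} \cos{\left(3 x^{3} + 1 \right)} + \frac{10 x \cos{\left(2 x + 1 \right)} \cos{\left(3 x^{3} + 1 \right)}}{3} - \frac{5 \sin{\left(2 x + 1 \right)} \cos{\left(3 x^{3} + 1 \right)}}{2} + \cos{\left(2 x + 1 \right)} \cos{\left(3 x^{3} + 1 \right)} = f(x).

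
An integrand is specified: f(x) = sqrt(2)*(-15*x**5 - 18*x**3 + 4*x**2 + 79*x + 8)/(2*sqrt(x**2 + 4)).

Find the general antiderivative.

F(x) = 2*sqrt(x**2/2 + 2)*(-3*x**4/2 + 5*x**2 + x - 1/2) + C

f has the shape u'v + uv' for u = 2*sqrt(x**2/2 + 2) and v = -3*x**4/2 + 5*x**2 + x - 1/2 — it is the derivative of the product u*v.
Check: d/dx[2*sqrt(x**2/2 + 2)*(-3*x**4/2 + 5*x**2 + x - 1/2)] = sqrt(2)*(-15*x**5 - 18*x**3 + 4*x**2 + 79*x + 8)/(2*sqrt(x**2 + 4)) = f(x).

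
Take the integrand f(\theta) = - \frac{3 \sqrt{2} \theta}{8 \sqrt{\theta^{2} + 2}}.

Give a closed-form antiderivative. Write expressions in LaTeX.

An antiderivative is F(\theta) = - \frac{3 \sqrt{\frac{\theta^{2}}{2} + 1}}{4}.

f matches the chain-rule pattern g'(h)*h' with inner function h(\theta) = \frac{\theta^{2}}{2} + 1; substituting u = h(\theta) collapses the integral.
Check: d/d\theta[- \frac{3 \sqrt{\frac{\theta^{2}}{2} + 1}}{4}] = - \frac{3 \sqrt{2} \theta}{8 \sqrt{\theta^{2} + 2}} = f(\theta).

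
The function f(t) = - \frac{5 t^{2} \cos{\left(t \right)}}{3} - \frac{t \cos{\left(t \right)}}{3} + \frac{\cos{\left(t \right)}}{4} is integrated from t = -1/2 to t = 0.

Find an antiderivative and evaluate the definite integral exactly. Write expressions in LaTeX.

Antiderivative: F(t) = - \frac{20 t^{2} \sin{\left(t \right)} + 4 t \sin{\left(t \right)} + 40 t \cos{\left(t \right)} - 43 \sin{\left(t \right)} + 4 \cos{\left(t \right)}}{12}; value = - \frac{4 \cos{\left(\frac{1}{2} \right)}}{3} - \frac{1}{3} + \frac{10 \sin{\left(\frac{1}{2} \right)}}{3}

Integrate term by term and add the pieces.
F(t) = - \frac{20 t^{2} \sin{\left(t \right)} + 4 t \sin{\left(t \right)} + 40 t \cos{\left(t \right)} - 43 \sin{\left(t \right)} + 4 \cos{\left(t \right)}}{12} is an antiderivative of f.
Check: d/dt[- \frac{20 t^{2} \sin{\left(t \right)} + 4 t \sin{\left(t \right)} + 40 t \cos{\left(t \right)} - 43 \sin{\left(t \right)} + 4 \cos{\left(t \right)}}{12}] = - \frac{5 t^{2} \cos{\left(t \right)}}{3} - \frac{t \cos{\left(t \right)}}{3} + \frac{\cos{\left(t \right)}}{4} = f(t).
F(0) = - \frac{1}{3}; F(-1/2) = - \frac{10 \sin{\left(\frac{1}{2} \right)}}{3} + \frac{4 \cos{\left(\frac{1}{2} \right)}}{3}.
Integral = F(0) - F(-1/2) = - \frac{4 \cos{\left(\frac{1}{2} \right)}}{3} - \frac{1}{3} + \frac{10 \sin{\left(\frac{1}{2} \right)}}{3}.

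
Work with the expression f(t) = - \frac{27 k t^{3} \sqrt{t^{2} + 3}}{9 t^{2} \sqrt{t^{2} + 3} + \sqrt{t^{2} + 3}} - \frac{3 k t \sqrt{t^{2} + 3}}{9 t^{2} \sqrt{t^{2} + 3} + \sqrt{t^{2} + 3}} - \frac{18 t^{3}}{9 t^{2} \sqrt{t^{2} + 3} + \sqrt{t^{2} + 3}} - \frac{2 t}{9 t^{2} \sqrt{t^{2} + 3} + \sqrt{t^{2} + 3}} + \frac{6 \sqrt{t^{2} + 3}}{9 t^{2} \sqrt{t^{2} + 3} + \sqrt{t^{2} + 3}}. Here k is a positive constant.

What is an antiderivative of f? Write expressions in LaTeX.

The integrand splits into summands that can be handled one at a time.
Check: d/dt[- \frac{3 k t^{2} + 4 \sqrt{t^{2} + 3} - 4 \operatorname{atan}{\left(3 t \right)}}{2}] = \frac{- 27 k t^{3} \sqrt{t^{2} + 3} - 3 k t \sqrt{t^{2} + 3} - 18 t^{3} - 2 t + 6 \sqrt{t^{2} + 3}}{9 t^{2} \sqrt{t^{2} + 3} + \sqrt{t^{2} + 3}}, which equals f(t).

An antiderivative is F(t) = - \frac{3 k t^{2} + 4 \sqrt{t^{2} + 3} - 4 \operatorname{atan}{\left(3 t \right)}}{2}.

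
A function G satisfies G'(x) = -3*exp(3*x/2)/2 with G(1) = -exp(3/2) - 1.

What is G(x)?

G(x) = -exp(3*x/2) - 1

A first test for any G(x): its x-derivative must equal the given G'(x).
A general antiderivative is -exp(3*x/2) + C.
The condition gives C = -exp(3/2) - 1 - (-exp(3/2)) = -1.
So G(x) = -exp(3*x/2) - 1.
Check: d/dx[-exp(3*x/2) - 1] = -3*exp(3*x/2)/2 = G'(x).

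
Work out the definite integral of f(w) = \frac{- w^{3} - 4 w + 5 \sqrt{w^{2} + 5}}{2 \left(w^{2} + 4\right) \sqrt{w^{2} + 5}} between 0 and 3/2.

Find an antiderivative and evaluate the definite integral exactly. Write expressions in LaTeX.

Antiderivative: F(w) = - \frac{\sqrt{w^{2} + 5}}{2} + \frac{5 \operatorname{atan}{\left(\frac{w}{2} \right)}}{4}; value = - \frac{\sqrt{29}}{4} + \frac{5 \operatorname{atan}{\left(\frac{3}{4} \right)}}{4} + \frac{\sqrt{5}}{2}

Any candidate F(w) must reproduce f(w) exactly when differentiated.
F(w) = - \frac{\sqrt{w^{2} + 5}}{2} + \frac{5 \operatorname{atan}{\left(\frac{w}{2} \right)}}{4} is an antiderivative of f.
Check: d/dw[- \frac{\sqrt{w^{2} + 5}}{2} + \frac{5 \operatorname{atan}{\left(\frac{w}{2} \right)}}{4}] = \frac{- w^{3} - 4 w + 5 \sqrt{w^{2} + 5}}{2 w^{2} \sqrt{w^{2} + 5} + 8 \sqrt{w^{2} + 5}}, which equals f(w).
F(3/2) = - \frac{\sqrt{29}}{4} + \frac{5 \operatorname{atan}{\left(\frac{3}{4} \right)}}{4}; F(0) = - \frac{\sqrt{5}}{2}.
Integral = F(3/2) - F(0) = - \frac{\sqrt{29}}{4} + \frac{5 \operatorname{atan}{\left(\frac{3}{4} \right)}}{4} + \frac{\sqrt{5}}{2}.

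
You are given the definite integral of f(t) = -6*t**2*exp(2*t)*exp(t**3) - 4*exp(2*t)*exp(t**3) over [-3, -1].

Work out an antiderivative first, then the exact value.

f has the shape u'v + uv' for u = -2*exp(t**3) and v = exp(2*t) — it is the derivative of the product u*v.
F(t) = -2*exp(2*t)*exp(t**3) is an antiderivative of f.
Check: d/dt[-2*exp(2*t)*exp(t**3)] = -6*t**2*exp(2*t)*exp(t**3) - 4*exp(2*t)*exp(t**3) = f(t).
F(-1) = -2*exp(-3); F(-3) = -2*exp(-33).
Integral = F(-1) - F(-3) = -2*exp(-3) + 2*exp(-33).

Antiderivative: F(t) = -2*exp(2*t)*exp(t**3); value = -2*exp(-3) + 2*exp(-33)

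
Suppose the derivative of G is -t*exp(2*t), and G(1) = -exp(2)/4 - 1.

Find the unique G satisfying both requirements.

Recognize the product-rule pattern: G'(t) = u'v + uv' with u = 1/4 - t/2, v = exp(2*t), so integration by parts undoes it.
A general antiderivative is (1 - 2*t)*exp(2*t)/4 + C.
The condition gives C = -exp(2)/4 - 1 - (-exp(2)/4) = -1.
So G(t) = ((1 - 2*t)*exp(2*t) - 4)/4.
Check: d/dt[((1 - 2*t)*exp(2*t) - 4)/4] = -t*exp(2*t) = G'(t).

G(t) = ((1 - 2*t)*exp(2*t) - 4)/4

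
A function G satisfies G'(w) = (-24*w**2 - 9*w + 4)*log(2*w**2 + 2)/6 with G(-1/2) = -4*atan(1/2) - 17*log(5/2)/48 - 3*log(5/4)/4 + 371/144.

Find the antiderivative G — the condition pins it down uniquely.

G(w) = 8*w**3/9 + 3*w**2/4 - 4*w + (-4*w**3/3 - 3*w**2/4 + 2*w/3)*log(2*w**2 + 2) - 3*log(w**2 + 1)/4 + 4*atan(w) + 1/2

Check a candidate G(w) by differentiating: d/dw[G] must match the given G'(w).
A general antiderivative is 8*w**3/9 + 3*w**2/4 - 4*w + (-4*w**3/3 - 3*w**2/4 + 2*w/3)*log(2*w**2 + 2) - 3*log(w**2 + 1)/4 + 4*atan(w) + C.
The condition gives C = -4*atan(1/2) - 17*log(5/2)/48 - 3*log(5/4)/4 + 371/144 - (-4*atan(1/2) - 17*log(5/2)/48 - 3*log(5/4)/4 + 299/144) = 1/2.
So G(w) = 8*w**3/9 + 3*w**2/4 - 4*w + (-4*w**3/3 - 3*w**2/4 + 2*w/3)*log(2*w**2 + 2) - 3*log(w**2 + 1)/4 + 4*atan(w) + 1/2.
Check: d/dw[8*w**3/9 + 3*w**2/4 - 4*w + (-4*w**3/3 - 3*w**2/4 + 2*w/3)*log(2*w**2 + 2) - 3*log(w**2 + 1)/4 + 4*atan(w) + 1/2] = -4*w**2*log(w**2 + 1) - 4*w**2*log(2) - 3*w*log(w**2 + 1)/2 - 3*w*log(2)/2 + 2*log(w**2 + 1)/3 + 2*log(2)/3, which equals G'(w).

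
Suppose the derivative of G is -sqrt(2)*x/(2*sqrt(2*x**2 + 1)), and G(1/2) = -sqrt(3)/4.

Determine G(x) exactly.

The substitution u = x**2 + 1/2 works: G'(x) is exactly (dG/du)*(du/dx) for that inner function.
A general antiderivative is -sqrt(x**2 + 1/2)/2 + C.
The condition gives C = -sqrt(3)/4 - (-sqrt(3)/4) = 0.
So G(x) = -sqrt(x**2 + 1/2)/2.
Check: d/dx[-sqrt(x**2 + 1/2)/2] = -sqrt(2)*x/(2*sqrt(2*x**2 + 1)) = G'(x).

G(x) = -sqrt(x**2 + 1/2)/2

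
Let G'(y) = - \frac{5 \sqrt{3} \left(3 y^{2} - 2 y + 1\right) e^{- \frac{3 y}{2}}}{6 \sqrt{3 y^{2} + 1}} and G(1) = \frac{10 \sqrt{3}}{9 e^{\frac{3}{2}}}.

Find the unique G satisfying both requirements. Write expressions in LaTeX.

Recognize the product-rule pattern: G'(y) = u'v + uv' with u = \frac{5 \sqrt{y^{2} + \frac{1}{3}}}{3}, v = e^{- \frac{3 y}{2}}, so integration by parts undoes it.
A general antiderivative is \frac{5 \sqrt{y^{2} + \frac{1}{3}} e^{- \frac{3 y}{2}}}{3} + C.
The condition gives C = \frac{10 \sqrt{3}}{9 e^{\frac{3}{2}}} - (\frac{10 \sqrt{3}}{9 e^{\frac{3}{2}}}) = 0.
So G(y) = \frac{5 \sqrt{3} \sqrt{3 y^{2} + 1} e^{- \frac{3 y}{2}}}{9}.
Check: d/dy[\frac{5 \sqrt{3} \sqrt{3 y^{2} + 1} e^{- \frac{3 y}{2}}}{9}] = \frac{\left(- 15 \sqrt{3} y^{2} + 10 \sqrt{3} y - 5 \sqrt{3}\right) e^{- \frac{3 y}{2}}}{6 \sqrt{3 y^{2} + 1}}, which equals G'(y).

G(y) = \frac{5 \sqrt{3} \sqrt{3 y^{2} + 1} e^{- \frac{3 y}{2}}}{9}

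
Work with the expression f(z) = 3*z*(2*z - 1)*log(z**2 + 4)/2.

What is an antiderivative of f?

An antiderivative is F(z) = (12*z**3*log(z**2 + 4) - 8*z**3 - 9*z**2*log(z**2 + 4) + 9*z**2 + 96*z - 36*log(z**2 + 4) - 192*atan(z/2))/12.

A candidate is checked by its d/dz: the result must match f(z).
Check: d/dz[(12*z**3*log(z**2 + 4) - 8*z**3 - 9*z**2*log(z**2 + 4) + 9*z**2 + 96*z - 36*log(z**2 + 4) - 192*atan(z/2))/12] = 3*z**2*log(z**2 + 4) - 3*z*log(z**2 + 4)/2, which equals f(z).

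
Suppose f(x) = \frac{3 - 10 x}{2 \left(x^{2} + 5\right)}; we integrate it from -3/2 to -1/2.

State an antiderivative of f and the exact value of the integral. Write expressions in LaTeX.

Antiderivative: F(x) = \frac{- 25 \log{\left(x^{2} + 5 \right)} + 3 \sqrt{5} \operatorname{atan}{\left(\frac{\sqrt{5} x}{5} \right)}}{10}; value = - \frac{5 \log{\left(\frac{21}{4} \right)}}{2} - \frac{3 \sqrt{5} \operatorname{atan}{\left(\frac{\sqrt{5}}{10} \right)}}{10} + \frac{3 \sqrt{5} \operatorname{atan}{\left(\frac{3 \sqrt{5}}{10} \right)}}{10} + \frac{5 \log{\left(\frac{29}{4} \right)}}{2}

A candidate is checked by its d/dx: the result must match f(x).
F(x) = \frac{- 25 \log{\left(x^{2} + 5 \right)} + 3 \sqrt{5} \operatorname{atan}{\left(\frac{\sqrt{5} x}{5} \right)}}{10} is an antiderivative of f.
Check: d/dx[\frac{- 25 \log{\left(x^{2} + 5 \right)} + 3 \sqrt{5} \operatorname{atan}{\left(\frac{\sqrt{5} x}{5} \right)}}{10}] = \frac{3 - 10 x}{2 x^{2} + 10}, which equals f(x).
F(-1/2) = - \frac{5 \log{\left(\frac{21}{4} \right)}}{2} - \frac{3 \sqrt{5} \operatorname{atan}{\left(\frac{\sqrt{5}}{10} \right)}}{10}; F(-3/2) = - \frac{5 \log{\left(\frac{29}{4} \right)}}{2} - \frac{3 \sqrt{5} \operatorname{atan}{\left(\frac{3 \sqrt{5}}{10} \right)}}{10}.
Integral = F(-1/2) - F(-3/2) = - \frac{5 \log{\left(\frac{21}{4} \right)}}{2} - \frac{3 \sqrt{5} \operatorname{atan}{\left(\frac{\sqrt{5}}{10} \right)}}{10} + \frac{3 \sqrt{5} \operatorname{atan}{\left(\frac{3 \sqrt{5}}{10} \right)}}{10} + \frac{5 \log{\left(\frac{29}{4} \right)}}{2}.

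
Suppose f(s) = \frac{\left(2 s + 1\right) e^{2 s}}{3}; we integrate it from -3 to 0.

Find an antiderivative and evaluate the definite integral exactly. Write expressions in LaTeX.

Antiderivative: F(s) = \frac{s e^{2 s}}{3}; value = e^{-6}

Recognize the product-rule pattern: f = u'v + uv' with u = \frac{s}{3}, v = e^{2 s}, so integration by parts undoes it.
F(s) = \frac{s e^{2 s}}{3} is an antiderivative of f.
Check: d/ds[\frac{s e^{2 s}}{3}] = \frac{2 s e^{2 s}}{3} + \frac{e^{2 s}}{3}, which equals f(s).
F(0) = 0; F(-3) = - \frac{1}{e^{6}}.
Integral = F(0) - F(-3) = e^{-6}.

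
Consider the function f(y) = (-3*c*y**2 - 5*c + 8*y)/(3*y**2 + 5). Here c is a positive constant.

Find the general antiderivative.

F(y) = -c*y + 4*log(y**2 + 5/3)/3 + C

Check any antiderivative F(y) by computing F'(y) and comparing it with f(y).
Check: d/dy[-c*y + 4*log(y**2 + 5/3)/3] = (-3*c*y**2 - 5*c + 8*y)/(3*y**2 + 5) = f(y).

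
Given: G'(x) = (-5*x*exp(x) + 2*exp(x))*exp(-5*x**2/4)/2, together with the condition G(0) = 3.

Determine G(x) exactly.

G(x) = exp(-5*x**2/4 + x) + 2

G'(x) matches the chain-rule pattern g'(h)*h' with inner function h(x) = -5*x**2/4 + x; substituting u = h(x) collapses the integral.
A general antiderivative is exp(-5*x**2/4 + x) + C.
The condition gives C = 3 - (1) = 2.
So G(x) = exp(-5*x**2/4 + x) + 2.
Check: d/dx[exp(-5*x**2/4 + x) + 2] = -5*x*exp(x)*exp(-5*x**2/4)/2 + exp(x)*exp(-5*x**2/4), which equals G'(x).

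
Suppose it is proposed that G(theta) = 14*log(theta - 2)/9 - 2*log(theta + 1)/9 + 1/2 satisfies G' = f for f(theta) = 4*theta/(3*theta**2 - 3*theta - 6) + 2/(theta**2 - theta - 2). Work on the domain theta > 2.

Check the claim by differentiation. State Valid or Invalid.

d/dtheta[G] = (4*theta + 6)/(3*theta**2 - 3*theta - 6)
This equals f(theta) exactly, so the claim holds.

Valid - the claim checks out under differentiation.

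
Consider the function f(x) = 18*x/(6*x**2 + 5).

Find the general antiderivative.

The substitution u = 2*x**2 + 5/3 works: f is exactly (dF/du)*(du/dx) for that inner function.
Check: d/dx[3*log(2*x**2 + 5/3)/2] = 18*x/(6*x**2 + 5) = f(x).

F(x) = 3*log(2*x**2 + 5/3)/2 + C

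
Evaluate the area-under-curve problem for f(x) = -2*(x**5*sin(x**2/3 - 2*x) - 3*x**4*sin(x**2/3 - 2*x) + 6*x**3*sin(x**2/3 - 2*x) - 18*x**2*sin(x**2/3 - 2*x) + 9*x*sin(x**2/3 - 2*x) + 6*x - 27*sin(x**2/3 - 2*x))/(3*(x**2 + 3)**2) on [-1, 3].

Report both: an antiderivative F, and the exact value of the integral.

Antiderivative: F(x) = (x**2*cos(x**2/3 - 2*x) + 3*cos(x**2/3 - 2*x) + 2)/(x**2 + 3); value = cos(3) - 1/3 - cos(7/3)

For F(x) to be correct the identity F'(x) - f(x) = 0 must hold.
F(x) = (x**2*cos(x**2/3 - 2*x) + 3*cos(x**2/3 - 2*x) + 2)/(x**2 + 3) is an antiderivative of f.
Check: d/dx[(x**2*cos(x**2/3 - 2*x) + 3*cos(x**2/3 - 2*x) + 2)/(x**2 + 3)] = (-2*x**5*sin(x**2/3 - 2*x) + 6*x**4*sin(x**2/3 - 2*x) - 12*x**3*sin(x**2/3 - 2*x) + 36*x**2*sin(x**2/3 - 2*x) - 18*x*sin(x**2/3 - 2*x) - 12*x + 54*sin(x**2/3 - 2*x))/(3*x**4 + 18*x**2 + 27), which equals f(x).
F(3) = cos(3) + 1/6; F(-1) = cos(7/3) + 1/2.
Integral = F(3) - F(-1) = cos(3) - 1/3 - cos(7/3).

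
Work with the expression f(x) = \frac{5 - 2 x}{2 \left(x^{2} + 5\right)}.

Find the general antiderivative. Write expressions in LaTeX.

An antiderivative F(x) passes only if d/dx[F] lands on f(x) exactly.
Check: d/dx[\frac{- \log{\left(x^{2} + 5 \right)} + \sqrt{5} \operatorname{atan}{\left(\frac{\sqrt{5} x}{5} \right)}}{2}] = \frac{5 - 2 x}{2 x^{2} + 10}, which equals f(x).

F(x) = \frac{- \log{\left(x^{2} + 5 \right)} + \sqrt{5} \operatorname{atan}{\left(\frac{\sqrt{5} x}{5} \right)}}{2} + C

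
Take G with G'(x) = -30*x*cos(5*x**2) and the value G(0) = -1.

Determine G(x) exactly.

G(x) = -3*sin(5*x**2) - 1

The substitution u = 5*x**2 works: G'(x) is exactly (dG/du)*(du/dx) for that inner function.
A general antiderivative is -3*sin(5*x**2) + C.
The condition gives C = -1 - (0) = -1.
So G(x) = -3*sin(5*x**2) - 1.
Check: d/dx[-3*sin(5*x**2) - 1] = -30*x*cos(5*x**2) = G'(x).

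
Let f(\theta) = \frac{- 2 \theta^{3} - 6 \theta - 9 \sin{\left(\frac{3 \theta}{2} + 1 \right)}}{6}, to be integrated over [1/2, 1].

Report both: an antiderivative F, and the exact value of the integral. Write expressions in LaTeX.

Antiderivative: F(\theta) = - \frac{3 \left(- \frac{\theta^{2}}{3} - 1\right)^{2}}{4} + \cos{\left(\frac{3 \theta}{2} + 1 \right)}; value = \cos{\left(\frac{5}{2} \right)} - \frac{29}{64} - \cos{\left(\frac{7}{4} \right)}

A candidate is checked by its d/d\theta: the result must match f(\theta).
F(\theta) = - \frac{3 \left(- \frac{\theta^{2}}{3} - 1\right)^{2}}{4} + \cos{\left(\frac{3 \theta}{2} + 1 \right)} is an antiderivative of f.
Check: d/d\theta[- \frac{3 \left(- \frac{\theta^{2}}{3} - 1\right)^{2}}{4} + \cos{\left(\frac{3 \theta}{2} + 1 \right)}] = - \frac{\theta^{3}}{3} - \theta - \frac{3 \sin{\left(\frac{3 \theta}{2} + 1 \right)}}{2}, which equals f(\theta).
F(1) = - \frac{4}{3} + \cos{\left(\frac{5}{2} \right)}; F(1/2) = - \frac{169}{192} + \cos{\left(\frac{7}{4} \right)}.
Integral = F(1) - F(1/2) = \cos{\left(\frac{5}{2} \right)} - \frac{29}{64} - \cos{\left(\frac{7}{4} \right)}.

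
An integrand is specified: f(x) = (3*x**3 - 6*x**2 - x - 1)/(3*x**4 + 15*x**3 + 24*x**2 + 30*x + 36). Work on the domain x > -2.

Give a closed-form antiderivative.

An antiderivative is F(x) = -47*log(x + 2)/18 + 133*log(x + 3)/33 - 83*log(x**2 + 2)/396 - 13*sqrt(2)*atan(sqrt(2)*x/2)/198.

The denominator factors as 3*(x + 2)*(x + 3)*(x**2 + 2); partial fractions split f into directly integrable pieces: -(83*x + 26)/(198*(x**2 + 2)) + 133/(33*(x + 3)) - 47/(18*(x + 2)).
Check: d/dx[-47*log(x + 2)/18 + 133*log(x + 3)/33 - 83*log(x**2 + 2)/396 - 13*sqrt(2)*atan(sqrt(2)*x/2)/198] = (3*x**3 - 6*x**2 - x - 1)/(3*x**4 + 15*x**3 + 24*x**2 + 30*x + 36) = f(x).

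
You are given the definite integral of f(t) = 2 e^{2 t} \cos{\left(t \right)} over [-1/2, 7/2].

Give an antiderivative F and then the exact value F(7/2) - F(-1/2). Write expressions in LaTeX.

A first test for any F(t): its t-derivative must equal f(t) identically.
F(t) = \frac{2 e^{2 t} \sin{\left(t \right)}}{5} + \frac{4 e^{2 t} \cos{\left(t \right)}}{5} is an antiderivative of f.
Check: d/dt[\frac{2 e^{2 t} \sin{\left(t \right)}}{5} + \frac{4 e^{2 t} \cos{\left(t \right)}}{5}] = 2 e^{2 t} \cos{\left(t \right)} = f(t).
F(7/2) = \frac{4 e^{7} \cos{\left(\frac{7}{2} \right)}}{5} + \frac{2 e^{7} \sin{\left(\frac{7}{2} \right)}}{5}; F(-1/2) = - \frac{2 \sin{\left(\frac{1}{2} \right)}}{5 e} + \frac{4 \cos{\left(\frac{1}{2} \right)}}{5 e}.
Integral = F(7/2) - F(-1/2) = \frac{4 e^{7} \cos{\left(\frac{7}{2} \right)}}{5} + \frac{2 e^{7} \sin{\left(\frac{7}{2} \right)}}{5} - \frac{4 \cos{\left(\frac{1}{2} \right)}}{5 e} + \frac{2 \sin{\left(\frac{1}{2} \right)}}{5 e}.

Antiderivative: F(t) = \frac{2 e^{2 t} \sin{\left(t \right)}}{5} + \frac{4 e^{2 t} \cos{\left(t \right)}}{5}; value = \frac{4 e^{7} \cos{\left(\frac{7}{2} \right)}}{5} + \frac{2 e^{7} \sin{\left(\frac{7}{2} \right)}}{5} - \frac{4 \cos{\left(\frac{1}{2} \right)}}{5 e} + \frac{2 \sin{\left(\frac{1}{2} \right)}}{5 e}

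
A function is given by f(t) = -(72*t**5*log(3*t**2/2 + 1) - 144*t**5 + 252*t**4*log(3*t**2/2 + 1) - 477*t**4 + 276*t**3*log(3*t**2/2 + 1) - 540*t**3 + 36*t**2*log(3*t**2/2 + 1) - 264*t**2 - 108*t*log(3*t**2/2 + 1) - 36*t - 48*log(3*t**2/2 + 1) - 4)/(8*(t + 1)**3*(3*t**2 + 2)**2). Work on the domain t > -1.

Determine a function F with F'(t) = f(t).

A first test for any F(t): its t-derivative must equal f(t) identically.
Check: d/dt[(48*t**3*log(3*t**2/2 + 1) + 108*t**2*log(3*t**2/2 + 1) - 3*t**2 + 72*t*log(3*t**2/2 + 1) + 12*log(3*t**2/2 + 1) - 2)/(16*(t + 1)**2*(3*t**2 + 2))] = (-72*t**5*log(3*t**2/2 + 1) + 144*t**5 - 252*t**4*log(3*t**2/2 + 1) + 477*t**4 - 276*t**3*log(3*t**2/2 + 1) + 540*t**3 - 36*t**2*log(3*t**2/2 + 1) + 264*t**2 + 108*t*log(3*t**2/2 + 1) + 36*t + 48*log(3*t**2/2 + 1) + 4)/(72*t**7 + 216*t**6 + 312*t**5 + 360*t**4 + 320*t**3 + 192*t**2 + 96*t + 32), which equals f(t).

An antiderivative is F(t) = (48*t**3*log(3*t**2/2 + 1) + 108*t**2*log(3*t**2/2 + 1) - 3*t**2 + 72*t*log(3*t**2/2 + 1) + 12*log(3*t**2/2 + 1) - 2)/(16*(t + 1)**2*(3*t**2 + 2)).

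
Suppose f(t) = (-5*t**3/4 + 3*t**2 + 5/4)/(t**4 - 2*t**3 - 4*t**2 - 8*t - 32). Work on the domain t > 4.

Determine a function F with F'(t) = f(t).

Factor the denominator (4*(t - 4)*(t + 2)*(t**2 + 4)) and decompose: f = -(163*t - 178)/(320*(t**2 + 4)) - 31/(64*(t + 2)) - 41/(160*(t - 4)); each piece integrates to a log, atan, or power term.
Check: d/dt[-41*log(t - 4)/160 - 31*log(t + 2)/64 - 163*log(t**2 + 4)/640 + 89*atan(t/2)/320] = (-5*t**3 + 12*t**2 + 5)/(4*t**4 - 8*t**3 - 16*t**2 - 32*t - 128), which equals f(t).

An antiderivative is F(t) = -41*log(t - 4)/160 - 31*log(t + 2)/64 - 163*log(t**2 + 4)/640 + 89*atan(t/2)/320.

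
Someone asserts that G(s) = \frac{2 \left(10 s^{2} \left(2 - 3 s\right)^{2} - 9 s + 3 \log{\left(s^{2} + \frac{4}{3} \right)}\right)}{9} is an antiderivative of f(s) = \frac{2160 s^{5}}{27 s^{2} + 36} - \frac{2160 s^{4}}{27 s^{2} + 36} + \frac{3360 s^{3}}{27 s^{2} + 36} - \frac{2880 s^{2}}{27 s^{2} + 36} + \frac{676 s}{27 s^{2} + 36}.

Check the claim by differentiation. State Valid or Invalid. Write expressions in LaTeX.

d/ds[G] = \frac{2160 s^{5} - 2160 s^{4} + 3360 s^{3} - 2934 s^{2} + 676 s - 72}{27 s^{2} + 36}
d/ds[G] - f(s) = -2 != 0.

Invalid: d/ds[G] - f = -2, which is not 0.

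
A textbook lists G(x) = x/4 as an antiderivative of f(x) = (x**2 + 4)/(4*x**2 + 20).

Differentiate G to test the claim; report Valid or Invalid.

Invalid: d/dx[G] - f = 1/(4*x**2 + 20), which is not 0.

d/dx[G] = 1/4
d/dx[G] - f(x) = 1/(4*x**2 + 20) != 0.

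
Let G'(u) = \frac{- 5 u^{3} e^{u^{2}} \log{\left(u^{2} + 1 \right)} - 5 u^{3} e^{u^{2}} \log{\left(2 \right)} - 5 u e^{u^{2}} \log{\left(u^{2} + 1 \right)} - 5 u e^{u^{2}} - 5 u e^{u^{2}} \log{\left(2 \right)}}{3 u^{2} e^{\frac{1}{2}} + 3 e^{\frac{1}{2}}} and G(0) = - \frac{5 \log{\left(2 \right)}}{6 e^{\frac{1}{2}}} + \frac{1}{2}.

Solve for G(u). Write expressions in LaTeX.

G(u) = - \frac{5 e^{u^{2}} \log{\left(2 u^{2} + 2 \right)}}{6 e^{\frac{1}{2}}} + \frac{1}{2}

G'(u) has the shape v'r + vr' for v = - \frac{5 e^{u^{2} - \frac{1}{2}}}{6} and r = \log{\left(2 u^{2} + 2 \right)} — it is the derivative of the product v*r.
A general antiderivative is - \frac{5 e^{u^{2} - \frac{1}{2}} \log{\left(2 u^{2} + 2 \right)}}{6} + C.
The condition gives C = - \frac{5 \log{\left(2 \right)}}{6 e^{\frac{1}{2}}} + \frac{1}{2} - (- \frac{5 \log{\left(2 \right)}}{6 e^{\frac{1}{2}}}) = \frac{1}{2}.
So G(u) = - \frac{5 e^{u^{2}} \log{\left(2 u^{2} + 2 \right)}}{6 e^{\frac{1}{2}}} + \frac{1}{2}.
Check: d/du[- \frac{5 e^{u^{2}} \log{\left(2 u^{2} + 2 \right)}}{6 e^{\frac{1}{2}}} + \frac{1}{2}] = \frac{- 5 u^{3} e^{u^{2}} \log{\left(u^{2} + 1 \right)} - 5 u^{3} e^{u^{2}} \log{\left(2 \right)} - 5 u e^{u^{2}} \log{\left(u^{2} + 1 \right)} - 5 u e^{u^{2}} - 5 u e^{u^{2}} \log{\left(2 \right)}}{3 u^{2} e^{\frac{1}{2}} + 3 e^{\frac{1}{2}}} = G'(u).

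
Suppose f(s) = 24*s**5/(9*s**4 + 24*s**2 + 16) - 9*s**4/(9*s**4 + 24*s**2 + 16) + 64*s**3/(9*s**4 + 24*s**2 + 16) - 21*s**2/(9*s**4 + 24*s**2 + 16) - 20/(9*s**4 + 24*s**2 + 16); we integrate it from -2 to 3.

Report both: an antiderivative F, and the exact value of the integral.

Antiderivative: F(s) = 2*s**4/(3*s**2/2 + 2) - 3*s**3/(3*s**2 + 4) - 5*s/(3*s**2 + 4); value = 305/248

Recognize the product-rule pattern: f = u'v + uv' with u = 2/(3*s**2/2 + 2), v = s**4 - 3*s**3/4 - 5*s/4, so integration by parts undoes it.
F(s) = 2*s**4/(3*s**2/2 + 2) - 3*s**3/(3*s**2 + 4) - 5*s/(3*s**2 + 4) is an antiderivative of f.
Check: d/ds[2*s**4/(3*s**2/2 + 2) - 3*s**3/(3*s**2 + 4) - 5*s/(3*s**2 + 4)] = (24*s**5 - 9*s**4 + 64*s**3 - 21*s**2 - 20)/(9*s**4 + 24*s**2 + 16), which equals f(s).
F(3) = 228/31; F(-2) = 49/8.
Integral = F(3) - F(-2) = 305/248.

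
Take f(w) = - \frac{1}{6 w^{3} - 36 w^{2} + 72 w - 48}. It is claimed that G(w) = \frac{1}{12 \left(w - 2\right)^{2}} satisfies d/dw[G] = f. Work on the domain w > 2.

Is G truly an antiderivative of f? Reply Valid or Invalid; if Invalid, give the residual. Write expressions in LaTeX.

d/dw[G] = - \frac{1}{6 w^{3} - 36 w^{2} + 72 w - 48}
This equals f(w) exactly, so the claim holds.

Valid. The derivative of G reproduces f.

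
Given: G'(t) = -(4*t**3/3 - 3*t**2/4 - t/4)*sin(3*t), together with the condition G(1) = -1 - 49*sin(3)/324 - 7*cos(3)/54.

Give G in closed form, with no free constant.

Whatever form G(t) takes, its d/dt must return the stated G'(t).
A general antiderivative is 4*t**3*cos(3*t)/9 - 4*t**2*sin(3*t)/9 - t**2*cos(3*t)/4 + t*sin(3*t)/6 - 41*t*cos(3*t)/108 + 41*sin(3*t)/324 + cos(3*t)/18 + C.
The condition gives C = -1 - 49*sin(3)/324 - 7*cos(3)/54 - (-49*sin(3)/324 - 7*cos(3)/54) = -1.
So G(t) = 4*t**3*cos(3*t)/9 - 4*t**2*sin(3*t)/9 - t**2*cos(3*t)/4 + t*sin(3*t)/6 - 41*t*cos(3*t)/108 + 41*sin(3*t)/324 + cos(3*t)/18 - 1.
Check: d/dt[4*t**3*cos(3*t)/9 - 4*t**2*sin(3*t)/9 - t**2*cos(3*t)/4 + t*sin(3*t)/6 - 41*t*cos(3*t)/108 + 41*sin(3*t)/324 + cos(3*t)/18 - 1] = -4*t**3*sin(3*t)/3 + 3*t**2*sin(3*t)/4 + t*sin(3*t)/4, which equals G'(t).

G(t) = 4*t**3*cos(3*t)/9 - 4*t**2*sin(3*t)/9 - t**2*cos(3*t)/4 + t*sin(3*t)/6 - 41*t*cos(3*t)/108 + 41*sin(3*t)/324 + cos(3*t)/18 - 1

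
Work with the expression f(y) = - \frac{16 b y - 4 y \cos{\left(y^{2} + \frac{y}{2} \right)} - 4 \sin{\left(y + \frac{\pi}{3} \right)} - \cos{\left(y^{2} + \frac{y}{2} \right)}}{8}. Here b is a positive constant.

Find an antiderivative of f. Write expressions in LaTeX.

An antiderivative is F(y) = - \frac{4 b y^{2} - \sin{\left(y^{2} + \frac{y}{2} \right)} + 2 \cos{\left(y + \frac{\pi}{3} \right)}}{4}.

An antiderivative F(y) passes only if d/dy[F] lands on f(y) exactly.
Check: d/dy[- \frac{4 b y^{2} - \sin{\left(y^{2} + \frac{y}{2} \right)} + 2 \cos{\left(y + \frac{\pi}{3} \right)}}{4}] = - 2 b y + \frac{y \cos{\left(y^{2} + \frac{y}{2} \right)}}{2} + \frac{\sin{\left(y + \frac{\pi}{3} \right)}}{2} + \frac{\cos{\left(y^{2} + \frac{y}{2} \right)}}{8}, which equals f(y).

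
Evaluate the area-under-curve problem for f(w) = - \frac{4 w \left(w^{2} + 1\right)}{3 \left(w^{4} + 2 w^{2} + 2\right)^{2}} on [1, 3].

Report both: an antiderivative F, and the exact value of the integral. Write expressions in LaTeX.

Antiderivative: F(w) = \frac{1}{3 \left(w^{4} + 2 w^{2} + 2\right)}; value = - \frac{32}{505}

f matches the chain-rule pattern g'(h)*h' with inner function h(w) = w^{4} + 2 w^{2} + 2; substituting u = h(w) collapses the integral.
F(w) = \frac{1}{3 \left(w^{4} + 2 w^{2} + 2\right)} is an antiderivative of f.
Check: d/dw[\frac{1}{3 \left(w^{4} + 2 w^{2} + 2\right)}] = \frac{- 4 w^{3} - 4 w}{3 w^{8} + 12 w^{6} + 24 w^{4} + 24 w^{2} + 12}, which equals f(w).
F(3) = \frac{1}{303}; F(1) = \frac{1}{15}.
Integral = F(3) - F(1) = - \frac{32}{505}.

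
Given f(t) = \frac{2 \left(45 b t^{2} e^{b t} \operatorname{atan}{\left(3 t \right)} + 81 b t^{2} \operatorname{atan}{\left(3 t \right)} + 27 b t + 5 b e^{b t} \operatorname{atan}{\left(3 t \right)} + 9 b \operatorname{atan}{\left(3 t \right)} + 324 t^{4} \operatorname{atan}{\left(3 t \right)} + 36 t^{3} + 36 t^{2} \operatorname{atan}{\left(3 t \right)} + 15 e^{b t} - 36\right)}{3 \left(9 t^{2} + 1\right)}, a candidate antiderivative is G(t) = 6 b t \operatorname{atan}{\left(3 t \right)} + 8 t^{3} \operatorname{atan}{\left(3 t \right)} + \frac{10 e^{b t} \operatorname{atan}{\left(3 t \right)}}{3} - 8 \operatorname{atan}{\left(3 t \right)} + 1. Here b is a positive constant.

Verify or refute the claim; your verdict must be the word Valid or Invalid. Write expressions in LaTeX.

Valid - differentiating G returns exactly f.

d/dt[G] = \frac{90 b t^{2} e^{b t} \operatorname{atan}{\left(3 t \right)} + 162 b t^{2} \operatorname{atan}{\left(3 t \right)} + 54 b t + 10 b e^{b t} \operatorname{atan}{\left(3 t \right)} + 18 b \operatorname{atan}{\left(3 t \right)} + 648 t^{4} \operatorname{atan}{\left(3 t \right)} + 72 t^{3} + 72 t^{2} \operatorname{atan}{\left(3 t \right)} + 30 e^{b t} - 72}{27 t^{2} + 3}
This equals f(t) exactly, so the claim holds.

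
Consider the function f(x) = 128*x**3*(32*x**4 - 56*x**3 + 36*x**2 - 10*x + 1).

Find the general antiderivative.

F(x) = 2*(4*x**2 - 2*x)**4 + C

The substitution u = 4*x**2 - 2*x works: f is exactly (dF/du)*(du/dx) for that inner function.
Check: d/dx[2*(4*x**2 - 2*x)**4] = 4096*x**7 - 7168*x**6 + 4608*x**5 - 1280*x**4 + 128*x**3, which equals f(x).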